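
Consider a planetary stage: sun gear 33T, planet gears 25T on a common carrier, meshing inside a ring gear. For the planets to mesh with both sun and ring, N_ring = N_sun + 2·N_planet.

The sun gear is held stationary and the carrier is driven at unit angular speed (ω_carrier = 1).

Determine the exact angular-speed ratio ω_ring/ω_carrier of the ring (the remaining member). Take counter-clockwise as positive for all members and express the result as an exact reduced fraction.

116/83

N_ring = 33 + 2·25 = 83
33(ω_s−ω_c) = −83(ω_r−ω_c),  ω_s=0, ω_c=1
ω_r = 1 − (33/83)(0−1) = 116/83
ω_r/ω_c = 116/83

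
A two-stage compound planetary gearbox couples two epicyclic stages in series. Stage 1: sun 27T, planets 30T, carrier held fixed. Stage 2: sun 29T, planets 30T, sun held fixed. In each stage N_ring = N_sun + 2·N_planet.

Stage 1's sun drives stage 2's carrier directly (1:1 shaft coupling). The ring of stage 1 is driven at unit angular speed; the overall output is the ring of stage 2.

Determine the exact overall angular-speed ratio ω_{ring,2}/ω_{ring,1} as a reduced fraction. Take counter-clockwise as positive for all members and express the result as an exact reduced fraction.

Stage 1: N_ring = 27 + 2·30 = 87
Stage 1: 27(ω_s−ω_c) = −87(ω_r−ω_c),  ω_c=0, ω_r=1
Stage 1: ω_s = 0 − (87/27)(1−0) = -29/9
  ⇒ ω_s¹/ω_r¹ = -29/9
Stage 2: N_ring = 29 + 2·30 = 89
Stage 2: 29(ω_s−ω_c) = −89(ω_r−ω_c),  ω_s=0, ω_c=1
Stage 2: ω_r = 1 − (29/89)(0−1) = 118/89
  ⇒ ω_r²/ω_c² = 118/89
Coupling ω_c² = ω_s¹ ⇒ overall = -29/9 × 118/89 = -3422/801

-3422/801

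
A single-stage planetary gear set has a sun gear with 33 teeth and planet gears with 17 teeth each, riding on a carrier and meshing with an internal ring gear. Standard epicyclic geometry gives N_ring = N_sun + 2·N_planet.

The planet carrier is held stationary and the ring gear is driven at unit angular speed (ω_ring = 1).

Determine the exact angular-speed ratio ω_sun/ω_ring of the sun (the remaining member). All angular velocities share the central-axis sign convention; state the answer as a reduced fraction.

-67/33

N_ring = 33 + 2·17 = 67
33(ω_s−ω_c) = −67(ω_r−ω_c),  ω_c=0, ω_r=1
ω_s = 0 − (67/33)(1−0) = -67/33
ω_s/ω_r = -67/33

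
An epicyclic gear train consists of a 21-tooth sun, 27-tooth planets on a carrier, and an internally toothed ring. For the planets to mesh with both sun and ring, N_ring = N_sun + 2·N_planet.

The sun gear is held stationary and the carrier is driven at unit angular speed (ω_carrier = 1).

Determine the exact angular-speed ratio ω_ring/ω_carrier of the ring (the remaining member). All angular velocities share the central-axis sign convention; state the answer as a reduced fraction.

N_ring = 21 + 2·27 = 75
21(ω_s−ω_c) = −75(ω_r−ω_c),  ω_s=0, ω_c=1
ω_r = 1 − (21/75)(0−1) = 32/25
ω_r/ω_c = 32/25

32/25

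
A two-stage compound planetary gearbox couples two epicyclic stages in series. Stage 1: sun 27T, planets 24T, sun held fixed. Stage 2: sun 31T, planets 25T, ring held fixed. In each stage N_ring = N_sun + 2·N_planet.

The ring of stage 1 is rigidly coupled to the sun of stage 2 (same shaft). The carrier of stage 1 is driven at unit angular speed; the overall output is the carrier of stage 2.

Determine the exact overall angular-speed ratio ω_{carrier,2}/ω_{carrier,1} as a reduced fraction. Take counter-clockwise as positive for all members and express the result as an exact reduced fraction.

527/1400

Stage 1: N_ring = 27 + 2·24 = 75
Stage 1: 27(ω_s−ω_c) = −75(ω_r−ω_c),  ω_s=0, ω_c=1
Stage 1: ω_r = 1 − (27/75)(0−1) = 34/25
  ⇒ ω_r¹/ω_c¹ = 34/25
Stage 2: N_ring = 31 + 2·25 = 81
Stage 2: 31(ω_s−ω_c) = −81(ω_r−ω_c),  ω_r=0, ω_s=1
Stage 2: 31(1−ω_c) = −81(0−ω_c)  ⇒  112ω_c = 31  ⇒  ω_c = 31/112
  ⇒ ω_c²/ω_s² = 31/112
Coupling ω_s² = ω_r¹ ⇒ overall = 34/25 × 31/112 = 527/1400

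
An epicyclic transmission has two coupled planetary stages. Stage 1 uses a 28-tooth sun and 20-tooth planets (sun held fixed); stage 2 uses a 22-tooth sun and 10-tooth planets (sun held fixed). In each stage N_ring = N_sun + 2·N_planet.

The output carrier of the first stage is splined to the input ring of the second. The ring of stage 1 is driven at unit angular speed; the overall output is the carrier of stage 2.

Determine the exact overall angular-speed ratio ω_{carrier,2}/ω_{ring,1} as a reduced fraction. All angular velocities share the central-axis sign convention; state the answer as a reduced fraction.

Stage 1: N_ring = 28 + 2·20 = 68
Stage 1: 28(ω_s−ω_c) = −68(ω_r−ω_c),  ω_s=0, ω_r=1
Stage 1: 28(0−ω_c) = −68(1−ω_c)  ⇒  96ω_c = 68  ⇒  ω_c = 17/24
  ⇒ ω_c¹/ω_r¹ = 17/24
Stage 2: N_ring = 22 + 2·10 = 42
Stage 2: 22(ω_s−ω_c) = −42(ω_r−ω_c),  ω_s=0, ω_r=1
Stage 2: 22(0−ω_c) = −42(1−ω_c)  ⇒  64ω_c = 42  ⇒  ω_c = 21/32
  ⇒ ω_c²/ω_r² = 21/32
Coupling ω_r² = ω_c¹ ⇒ overall = 17/24 × 21/32 = 119/256

119/256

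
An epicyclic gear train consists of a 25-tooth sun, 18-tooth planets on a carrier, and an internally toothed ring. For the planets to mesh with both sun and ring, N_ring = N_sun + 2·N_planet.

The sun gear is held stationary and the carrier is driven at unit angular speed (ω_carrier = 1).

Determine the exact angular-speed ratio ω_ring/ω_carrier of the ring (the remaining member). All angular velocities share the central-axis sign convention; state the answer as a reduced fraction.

N_ring = 25 + 2·18 = 61
25(ω_s−ω_c) = −61(ω_r−ω_c),  ω_s=0, ω_c=1
ω_r = 1 − (25/61)(0−1) = 86/61
ω_r/ω_c = 86/61

86/61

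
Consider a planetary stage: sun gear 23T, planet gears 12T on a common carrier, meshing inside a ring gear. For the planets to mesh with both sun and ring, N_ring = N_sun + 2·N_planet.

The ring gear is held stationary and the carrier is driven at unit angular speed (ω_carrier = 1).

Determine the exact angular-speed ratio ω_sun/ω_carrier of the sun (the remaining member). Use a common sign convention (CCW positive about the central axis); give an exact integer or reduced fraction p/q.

N_ring = 23 + 2·12 = 47
23(ω_s−ω_c) = −47(ω_r−ω_c),  ω_r=0, ω_c=1
ω_s = 1 − (47/23)(0−1) = 70/23
ω_s/ω_c = 70/23

70/23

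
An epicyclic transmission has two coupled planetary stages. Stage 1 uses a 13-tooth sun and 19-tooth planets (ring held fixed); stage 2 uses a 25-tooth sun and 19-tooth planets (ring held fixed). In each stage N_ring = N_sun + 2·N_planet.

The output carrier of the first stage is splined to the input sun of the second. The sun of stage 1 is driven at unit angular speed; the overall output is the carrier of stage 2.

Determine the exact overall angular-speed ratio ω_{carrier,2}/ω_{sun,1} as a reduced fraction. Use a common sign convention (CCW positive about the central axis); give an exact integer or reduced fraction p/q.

325/5632

Stage 1: N_ring = 13 + 2·19 = 51
Stage 1: 13(ω_s−ω_c) = −51(ω_r−ω_c),  ω_r=0, ω_s=1
Stage 1: 13(1−ω_c) = −51(0−ω_c)  ⇒  64ω_c = 13  ⇒  ω_c = 13/64
  ⇒ ω_c¹/ω_s¹ = 13/64
Stage 2: N_ring = 25 + 2·19 = 63
Stage 2: 25(ω_s−ω_c) = −63(ω_r−ω_c),  ω_r=0, ω_s=1
Stage 2: 25(1−ω_c) = −63(0−ω_c)  ⇒  88ω_c = 25  ⇒  ω_c = 25/88
  ⇒ ω_c²/ω_s² = 25/88
Coupling ω_s² = ω_c¹ ⇒ overall = 13/64 × 25/88 = 325/5632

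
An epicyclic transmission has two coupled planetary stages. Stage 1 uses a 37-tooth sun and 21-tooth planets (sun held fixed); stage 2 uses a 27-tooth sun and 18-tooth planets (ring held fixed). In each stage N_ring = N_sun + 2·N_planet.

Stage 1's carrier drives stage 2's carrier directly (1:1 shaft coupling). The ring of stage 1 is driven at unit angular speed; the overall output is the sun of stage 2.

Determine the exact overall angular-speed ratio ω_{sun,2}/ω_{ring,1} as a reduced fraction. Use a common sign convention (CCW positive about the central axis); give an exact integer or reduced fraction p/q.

395/174

Stage 1: N_ring = 37 + 2·21 = 79
Stage 1: 37(ω_s−ω_c) = −79(ω_r−ω_c),  ω_s=0, ω_r=1
Stage 1: 37(0−ω_c) = −79(1−ω_c)  ⇒  116ω_c = 79  ⇒  ω_c = 79/116
  ⇒ ω_c¹/ω_r¹ = 79/116
Stage 2: N_ring = 27 + 2·18 = 63
Stage 2: 27(ω_s−ω_c) = −63(ω_r−ω_c),  ω_r=0, ω_c=1
Stage 2: ω_s = 1 − (63/27)(0−1) = 10/3
  ⇒ ω_s²/ω_c² = 10/3
Coupling ω_c² = ω_c¹ ⇒ overall = 79/116 × 10/3 = 395/174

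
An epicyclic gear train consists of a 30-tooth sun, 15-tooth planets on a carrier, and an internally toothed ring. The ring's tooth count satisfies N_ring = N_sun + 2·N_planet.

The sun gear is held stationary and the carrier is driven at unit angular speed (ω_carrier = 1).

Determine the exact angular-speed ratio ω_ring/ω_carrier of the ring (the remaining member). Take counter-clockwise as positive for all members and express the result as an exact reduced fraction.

3/2

N_ring = 30 + 2·15 = 60
30(ω_s−ω_c) = −60(ω_r−ω_c),  ω_s=0, ω_c=1
ω_r = 1 − (30/60)(0−1) = 3/2
ω_r/ω_c = 3/2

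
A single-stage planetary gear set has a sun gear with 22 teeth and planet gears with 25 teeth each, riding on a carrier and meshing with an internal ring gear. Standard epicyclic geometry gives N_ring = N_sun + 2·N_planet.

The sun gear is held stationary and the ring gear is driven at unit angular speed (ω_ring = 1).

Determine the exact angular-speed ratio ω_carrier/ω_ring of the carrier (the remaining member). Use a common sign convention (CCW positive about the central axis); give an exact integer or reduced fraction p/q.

36/47

N_ring = 22 + 2·25 = 72
22(ω_s−ω_c) = −72(ω_r−ω_c),  ω_s=0, ω_r=1
22(0−ω_c) = −72(1−ω_c)  ⇒  94ω_c = 72  ⇒  ω_c = 36/47
ω_c/ω_r = 36/47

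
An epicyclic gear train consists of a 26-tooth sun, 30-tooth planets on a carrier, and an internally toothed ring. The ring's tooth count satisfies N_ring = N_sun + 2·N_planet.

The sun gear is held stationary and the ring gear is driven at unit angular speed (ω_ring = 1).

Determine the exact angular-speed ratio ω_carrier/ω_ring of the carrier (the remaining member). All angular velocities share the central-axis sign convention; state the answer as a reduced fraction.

43/56

N_ring = 26 + 2·30 = 86
26(ω_s−ω_c) = −86(ω_r−ω_c),  ω_s=0, ω_r=1
26(0−ω_c) = −86(1−ω_c)  ⇒  112ω_c = 86  ⇒  ω_c = 43/56
ω_c/ω_r = 43/56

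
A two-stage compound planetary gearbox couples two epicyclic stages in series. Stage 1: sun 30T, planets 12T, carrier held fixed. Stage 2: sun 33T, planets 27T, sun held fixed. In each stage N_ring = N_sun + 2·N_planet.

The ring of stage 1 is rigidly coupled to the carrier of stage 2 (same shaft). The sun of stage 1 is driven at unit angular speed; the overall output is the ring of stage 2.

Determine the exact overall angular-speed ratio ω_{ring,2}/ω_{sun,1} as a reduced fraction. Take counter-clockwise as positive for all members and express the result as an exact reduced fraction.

-200/261

Stage 1: N_ring = 30 + 2·12 = 54
Stage 1: 30(ω_s−ω_c) = −54(ω_r−ω_c),  ω_c=0, ω_s=1
Stage 1: ω_r = 0 − (30/54)(1−0) = -5/9
  ⇒ ω_r¹/ω_s¹ = -5/9
Stage 2: N_ring = 33 + 2·27 = 87
Stage 2: 33(ω_s−ω_c) = −87(ω_r−ω_c),  ω_s=0, ω_c=1
Stage 2: ω_r = 1 − (33/87)(0−1) = 40/29
  ⇒ ω_r²/ω_c² = 40/29
Coupling ω_c² = ω_r¹ ⇒ overall = -5/9 × 40/29 = -200/261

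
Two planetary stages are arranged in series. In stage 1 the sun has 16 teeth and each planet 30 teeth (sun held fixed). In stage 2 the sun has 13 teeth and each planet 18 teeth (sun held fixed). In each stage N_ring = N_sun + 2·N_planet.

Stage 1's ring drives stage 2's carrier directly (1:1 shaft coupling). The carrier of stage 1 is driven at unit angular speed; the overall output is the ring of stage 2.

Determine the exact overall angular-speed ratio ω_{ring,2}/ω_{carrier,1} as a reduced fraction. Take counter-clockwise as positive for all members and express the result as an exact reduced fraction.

Stage 1: N_ring = 16 + 2·30 = 76
Stage 1: 16(ω_s−ω_c) = −76(ω_r−ω_c),  ω_s=0, ω_c=1
Stage 1: ω_r = 1 − (16/76)(0−1) = 23/19
  ⇒ ω_r¹/ω_c¹ = 23/19
Stage 2: N_ring = 13 + 2·18 = 49
Stage 2: 13(ω_s−ω_c) = −49(ω_r−ω_c),  ω_s=0, ω_c=1
Stage 2: ω_r = 1 − (13/49)(0−1) = 62/49
  ⇒ ω_r²/ω_c² = 62/49
Coupling ω_c² = ω_r¹ ⇒ overall = 23/19 × 62/49 = 1426/931

1426/931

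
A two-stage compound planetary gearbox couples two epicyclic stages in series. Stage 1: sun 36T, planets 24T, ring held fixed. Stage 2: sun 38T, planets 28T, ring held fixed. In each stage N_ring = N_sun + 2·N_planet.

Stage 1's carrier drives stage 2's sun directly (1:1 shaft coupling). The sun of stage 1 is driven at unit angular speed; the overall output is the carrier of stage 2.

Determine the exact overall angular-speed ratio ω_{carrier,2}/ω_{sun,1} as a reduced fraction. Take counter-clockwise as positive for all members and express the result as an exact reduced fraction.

Stage 1: N_ring = 36 + 2·24 = 84
Stage 1: 36(ω_s−ω_c) = −84(ω_r−ω_c),  ω_r=0, ω_s=1
Stage 1: 36(1−ω_c) = −84(0−ω_c)  ⇒  120ω_c = 36  ⇒  ω_c = 3/10
  ⇒ ω_c¹/ω_s¹ = 3/10
Stage 2: N_ring = 38 + 2·28 = 94
Stage 2: 38(ω_s−ω_c) = −94(ω_r−ω_c),  ω_r=0, ω_s=1
Stage 2: 38(1−ω_c) = −94(0−ω_c)  ⇒  132ω_c = 38  ⇒  ω_c = 19/66
  ⇒ ω_c²/ω_s² = 19/66
Coupling ω_s² = ω_c¹ ⇒ overall = 3/10 × 19/66 = 19/220

19/220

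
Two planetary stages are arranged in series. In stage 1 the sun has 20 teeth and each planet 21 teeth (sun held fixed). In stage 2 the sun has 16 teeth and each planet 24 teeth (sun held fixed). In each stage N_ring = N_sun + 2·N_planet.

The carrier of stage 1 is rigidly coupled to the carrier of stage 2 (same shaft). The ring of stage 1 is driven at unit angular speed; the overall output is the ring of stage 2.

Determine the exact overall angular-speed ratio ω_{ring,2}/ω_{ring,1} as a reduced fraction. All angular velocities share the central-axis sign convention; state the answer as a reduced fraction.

Stage 1: N_ring = 20 + 2·21 = 62
Stage 1: 20(ω_s−ω_c) = −62(ω_r−ω_c),  ω_s=0, ω_r=1
Stage 1: 20(0−ω_c) = −62(1−ω_c)  ⇒  82ω_c = 62  ⇒  ω_c = 31/41
  ⇒ ω_c¹/ω_r¹ = 31/41
Stage 2: N_ring = 16 + 2·24 = 64
Stage 2: 16(ω_s−ω_c) = −64(ω_r−ω_c),  ω_s=0, ω_c=1
Stage 2: ω_r = 1 − (16/64)(0−1) = 5/4
  ⇒ ω_r²/ω_c² = 5/4
Coupling ω_c² = ω_c¹ ⇒ overall = 31/41 × 5/4 = 155/164

155/164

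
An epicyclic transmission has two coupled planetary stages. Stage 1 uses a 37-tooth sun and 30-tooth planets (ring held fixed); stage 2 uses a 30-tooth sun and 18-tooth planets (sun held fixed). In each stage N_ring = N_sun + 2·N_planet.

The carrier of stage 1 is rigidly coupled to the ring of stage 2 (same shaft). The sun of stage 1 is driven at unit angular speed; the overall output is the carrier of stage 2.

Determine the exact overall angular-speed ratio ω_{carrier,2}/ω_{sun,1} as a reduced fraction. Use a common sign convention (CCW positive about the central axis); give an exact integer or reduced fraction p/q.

Stage 1: N_ring = 37 + 2·30 = 97
Stage 1: 37(ω_s−ω_c) = −97(ω_r−ω_c),  ω_r=0, ω_s=1
Stage 1: 37(1−ω_c) = −97(0−ω_c)  ⇒  134ω_c = 37  ⇒  ω_c = 37/134
  ⇒ ω_c¹/ω_s¹ = 37/134
Stage 2: N_ring = 30 + 2·18 = 66
Stage 2: 30(ω_s−ω_c) = −66(ω_r−ω_c),  ω_s=0, ω_r=1
Stage 2: 30(0−ω_c) = −66(1−ω_c)  ⇒  96ω_c = 66  ⇒  ω_c = 11/16
  ⇒ ω_c²/ω_r² = 11/16
Coupling ω_r² = ω_c¹ ⇒ overall = 37/134 × 11/16 = 407/2144

407/2144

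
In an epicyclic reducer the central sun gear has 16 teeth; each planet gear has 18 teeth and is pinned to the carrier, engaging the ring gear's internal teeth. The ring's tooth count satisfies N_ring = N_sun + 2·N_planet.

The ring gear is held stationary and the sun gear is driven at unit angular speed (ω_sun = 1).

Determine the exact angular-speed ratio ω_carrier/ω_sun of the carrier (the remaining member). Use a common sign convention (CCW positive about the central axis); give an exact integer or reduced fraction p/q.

N_ring = 16 + 2·18 = 52
16(ω_s−ω_c) = −52(ω_r−ω_c),  ω_r=0, ω_s=1
16(1−ω_c) = −52(0−ω_c)  ⇒  68ω_c = 16  ⇒  ω_c = 4/17
ω_c/ω_s = 4/17

4/17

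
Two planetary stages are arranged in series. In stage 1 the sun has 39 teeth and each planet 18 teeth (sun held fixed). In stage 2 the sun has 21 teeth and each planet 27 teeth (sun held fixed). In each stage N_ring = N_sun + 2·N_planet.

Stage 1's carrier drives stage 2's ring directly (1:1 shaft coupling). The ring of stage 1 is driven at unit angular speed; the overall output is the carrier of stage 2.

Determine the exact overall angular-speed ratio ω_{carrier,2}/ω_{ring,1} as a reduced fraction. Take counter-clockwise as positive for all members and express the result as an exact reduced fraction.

625/1216

Stage 1: N_ring = 39 + 2·18 = 75
Stage 1: 39(ω_s−ω_c) = −75(ω_r−ω_c),  ω_s=0, ω_r=1
Stage 1: 39(0−ω_c) = −75(1−ω_c)  ⇒  114ω_c = 75  ⇒  ω_c = 25/38
  ⇒ ω_c¹/ω_r¹ = 25/38
Stage 2: N_ring = 21 + 2·27 = 75
Stage 2: 21(ω_s−ω_c) = −75(ω_r−ω_c),  ω_s=0, ω_r=1
Stage 2: 21(0−ω_c) = −75(1−ω_c)  ⇒  96ω_c = 75  ⇒  ω_c = 25/32
  ⇒ ω_c²/ω_r² = 25/32
Coupling ω_r² = ω_c¹ ⇒ overall = 25/38 × 25/32 = 625/1216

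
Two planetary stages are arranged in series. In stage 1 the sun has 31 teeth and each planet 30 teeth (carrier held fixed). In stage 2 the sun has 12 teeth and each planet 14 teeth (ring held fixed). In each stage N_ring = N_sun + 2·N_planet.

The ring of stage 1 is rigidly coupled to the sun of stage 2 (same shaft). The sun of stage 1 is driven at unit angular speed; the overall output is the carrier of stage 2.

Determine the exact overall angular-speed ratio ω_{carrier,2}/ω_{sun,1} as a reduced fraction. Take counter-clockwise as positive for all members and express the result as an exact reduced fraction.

-93/1183

Stage 1: N_ring = 31 + 2·30 = 91
Stage 1: 31(ω_s−ω_c) = −91(ω_r−ω_c),  ω_c=0, ω_s=1
Stage 1: ω_r = 0 − (31/91)(1−0) = -31/91
  ⇒ ω_r¹/ω_s¹ = -31/91
Stage 2: N_ring = 12 + 2·14 = 40
Stage 2: 12(ω_s−ω_c) = −40(ω_r−ω_c),  ω_r=0, ω_s=1
Stage 2: 12(1−ω_c) = −40(0−ω_c)  ⇒  52ω_c = 12  ⇒  ω_c = 3/13
  ⇒ ω_c²/ω_s² = 3/13
Coupling ω_s² = ω_r¹ ⇒ overall = -31/91 × 3/13 = -93/1183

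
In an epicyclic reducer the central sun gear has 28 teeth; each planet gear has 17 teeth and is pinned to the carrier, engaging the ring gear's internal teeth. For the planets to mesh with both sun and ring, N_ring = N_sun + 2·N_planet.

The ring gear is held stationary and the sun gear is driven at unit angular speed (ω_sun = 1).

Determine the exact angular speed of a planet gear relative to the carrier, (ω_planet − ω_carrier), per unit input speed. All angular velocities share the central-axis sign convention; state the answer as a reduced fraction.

-868/765

N_ring = 28 + 2·17 = 62
28(ω_s−ω_c) = −62(ω_r−ω_c),  ω_r=0, ω_s=1
28(1−ω_c) = −62(0−ω_c)  ⇒  90ω_c = 28  ⇒  ω_c = 14/45
sun–planet: 28·(1−14/45) = −17·(ω_p−ω_c)  ⇒  ω_p−ω_c = −(28/17)·(31/45) = -868/765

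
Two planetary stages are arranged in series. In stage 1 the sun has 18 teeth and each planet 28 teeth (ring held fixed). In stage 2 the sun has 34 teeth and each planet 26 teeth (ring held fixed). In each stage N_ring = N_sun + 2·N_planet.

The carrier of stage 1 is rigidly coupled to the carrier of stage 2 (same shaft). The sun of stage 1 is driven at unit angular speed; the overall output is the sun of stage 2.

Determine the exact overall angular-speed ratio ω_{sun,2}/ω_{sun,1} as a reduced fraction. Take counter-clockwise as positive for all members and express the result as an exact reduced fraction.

Stage 1: N_ring = 18 + 2·28 = 74
Stage 1: 18(ω_s−ω_c) = −74(ω_r−ω_c),  ω_r=0, ω_s=1
Stage 1: 18(1−ω_c) = −74(0−ω_c)  ⇒  92ω_c = 18  ⇒  ω_c = 9/46
  ⇒ ω_c¹/ω_s¹ = 9/46
Stage 2: N_ring = 34 + 2·26 = 86
Stage 2: 34(ω_s−ω_c) = −86(ω_r−ω_c),  ω_r=0, ω_c=1
Stage 2: ω_s = 1 − (86/34)(0−1) = 60/17
  ⇒ ω_s²/ω_c² = 60/17
Coupling ω_c² = ω_c¹ ⇒ overall = 9/46 × 60/17 = 270/391

270/391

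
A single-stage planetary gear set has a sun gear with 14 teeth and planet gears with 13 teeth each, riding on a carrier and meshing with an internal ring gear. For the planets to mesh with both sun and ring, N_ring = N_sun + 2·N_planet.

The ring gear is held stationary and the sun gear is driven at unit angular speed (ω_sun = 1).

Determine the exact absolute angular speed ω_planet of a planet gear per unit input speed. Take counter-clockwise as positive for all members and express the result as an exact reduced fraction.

-7/13

N_ring = 14 + 2·13 = 40
14(ω_s−ω_c) = −40(ω_r−ω_c),  ω_r=0, ω_s=1
14(1−ω_c) = −40(0−ω_c)  ⇒  54ω_c = 14  ⇒  ω_c = 7/27
sun–planet: 14·(1−7/27) = −13·(ω_p−ω_c)  ⇒  ω_p−ω_c = −(14/13)·(20/27) = -280/351
ω_p = 7/27 − 280/351 = -7/13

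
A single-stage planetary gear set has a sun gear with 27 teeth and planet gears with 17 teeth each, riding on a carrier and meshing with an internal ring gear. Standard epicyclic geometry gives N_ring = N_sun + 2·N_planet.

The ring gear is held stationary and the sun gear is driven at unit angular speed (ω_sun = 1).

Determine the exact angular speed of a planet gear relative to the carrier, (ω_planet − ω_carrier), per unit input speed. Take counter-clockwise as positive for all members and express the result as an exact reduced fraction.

-1647/1496

N_ring = 27 + 2·17 = 61
27(ω_s−ω_c) = −61(ω_r−ω_c),  ω_r=0, ω_s=1
27(1−ω_c) = −61(0−ω_c)  ⇒  88ω_c = 27  ⇒  ω_c = 27/88
sun–planet: 27·(1−27/88) = −17·(ω_p−ω_c)  ⇒  ω_p−ω_c = −(27/17)·(61/88) = -1647/1496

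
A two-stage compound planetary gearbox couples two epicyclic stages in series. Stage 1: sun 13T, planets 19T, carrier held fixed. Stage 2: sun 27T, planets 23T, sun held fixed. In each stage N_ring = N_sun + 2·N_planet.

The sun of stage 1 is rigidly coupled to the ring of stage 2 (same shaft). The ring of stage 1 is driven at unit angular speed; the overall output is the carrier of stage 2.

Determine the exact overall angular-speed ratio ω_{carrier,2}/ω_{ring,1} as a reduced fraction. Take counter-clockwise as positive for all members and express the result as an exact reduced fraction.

Stage 1: N_ring = 13 + 2·19 = 51
Stage 1: 13(ω_s−ω_c) = −51(ω_r−ω_c),  ω_c=0, ω_r=1
Stage 1: ω_s = 0 − (51/13)(1−0) = -51/13
  ⇒ ω_s¹/ω_r¹ = -51/13
Stage 2: N_ring = 27 + 2·23 = 73
Stage 2: 27(ω_s−ω_c) = −73(ω_r−ω_c),  ω_s=0, ω_r=1
Stage 2: 27(0−ω_c) = −73(1−ω_c)  ⇒  100ω_c = 73  ⇒  ω_c = 73/100
  ⇒ ω_c²/ω_r² = 73/100
Coupling ω_r² = ω_s¹ ⇒ overall = -51/13 × 73/100 = -3723/1300

-3723/1300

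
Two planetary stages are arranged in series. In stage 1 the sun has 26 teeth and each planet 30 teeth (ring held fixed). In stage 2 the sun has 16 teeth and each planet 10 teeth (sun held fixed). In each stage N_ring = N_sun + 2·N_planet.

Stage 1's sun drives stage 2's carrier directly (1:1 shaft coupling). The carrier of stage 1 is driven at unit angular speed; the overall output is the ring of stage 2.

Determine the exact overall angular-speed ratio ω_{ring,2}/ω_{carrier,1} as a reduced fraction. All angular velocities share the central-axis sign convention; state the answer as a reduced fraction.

Stage 1: N_ring = 26 + 2·30 = 86
Stage 1: 26(ω_s−ω_c) = −86(ω_r−ω_c),  ω_r=0, ω_c=1
Stage 1: ω_s = 1 − (86/26)(0−1) = 56/13
  ⇒ ω_s¹/ω_c¹ = 56/13
Stage 2: N_ring = 16 + 2·10 = 36
Stage 2: 16(ω_s−ω_c) = −36(ω_r−ω_c),  ω_s=0, ω_c=1
Stage 2: ω_r = 1 − (16/36)(0−1) = 13/9
  ⇒ ω_r²/ω_c² = 13/9
Coupling ω_c² = ω_s¹ ⇒ overall = 56/13 × 13/9 = 56/9

56/9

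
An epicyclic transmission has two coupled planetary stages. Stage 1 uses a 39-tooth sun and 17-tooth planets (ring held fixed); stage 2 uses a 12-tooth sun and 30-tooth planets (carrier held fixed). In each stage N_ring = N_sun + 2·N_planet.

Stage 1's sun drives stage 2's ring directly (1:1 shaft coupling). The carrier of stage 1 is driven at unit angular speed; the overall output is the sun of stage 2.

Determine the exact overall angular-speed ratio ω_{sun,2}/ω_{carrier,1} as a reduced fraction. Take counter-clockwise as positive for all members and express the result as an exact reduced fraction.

Stage 1: N_ring = 39 + 2·17 = 73
Stage 1: 39(ω_s−ω_c) = −73(ω_r−ω_c),  ω_r=0, ω_c=1
Stage 1: ω_s = 1 − (73/39)(0−1) = 112/39
  ⇒ ω_s¹/ω_c¹ = 112/39
Stage 2: N_ring = 12 + 2·30 = 72
Stage 2: 12(ω_s−ω_c) = −72(ω_r−ω_c),  ω_c=0, ω_r=1
Stage 2: ω_s = 0 − (72/12)(1−0) = -6
  ⇒ ω_s²/ω_r² = -6
Coupling ω_r² = ω_s¹ ⇒ overall = 112/39 × -6 = -224/13

-224/13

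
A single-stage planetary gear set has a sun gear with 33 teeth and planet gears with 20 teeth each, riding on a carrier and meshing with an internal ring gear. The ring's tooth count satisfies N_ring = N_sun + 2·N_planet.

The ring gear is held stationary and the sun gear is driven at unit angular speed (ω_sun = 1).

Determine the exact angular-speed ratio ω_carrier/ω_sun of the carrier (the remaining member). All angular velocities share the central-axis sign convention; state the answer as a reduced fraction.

N_ring = 33 + 2·20 = 73
33(ω_s−ω_c) = −73(ω_r−ω_c),  ω_r=0, ω_s=1
33(1−ω_c) = −73(0−ω_c)  ⇒  106ω_c = 33  ⇒  ω_c = 33/106
ω_c/ω_s = 33/106

33/106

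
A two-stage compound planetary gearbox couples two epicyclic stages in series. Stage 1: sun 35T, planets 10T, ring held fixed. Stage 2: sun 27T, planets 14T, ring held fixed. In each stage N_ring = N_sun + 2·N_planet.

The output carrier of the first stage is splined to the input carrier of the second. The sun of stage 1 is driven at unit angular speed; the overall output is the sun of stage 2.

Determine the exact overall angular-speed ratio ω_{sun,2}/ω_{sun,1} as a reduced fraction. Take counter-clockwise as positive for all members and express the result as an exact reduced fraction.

287/243

Stage 1: N_ring = 35 + 2·10 = 55
Stage 1: 35(ω_s−ω_c) = −55(ω_r−ω_c),  ω_r=0, ω_s=1
Stage 1: 35(1−ω_c) = −55(0−ω_c)  ⇒  90ω_c = 35  ⇒  ω_c = 7/18
  ⇒ ω_c¹/ω_s¹ = 7/18
Stage 2: N_ring = 27 + 2·14 = 55
Stage 2: 27(ω_s−ω_c) = −55(ω_r−ω_c),  ω_r=0, ω_c=1
Stage 2: ω_s = 1 − (55/27)(0−1) = 82/27
  ⇒ ω_s²/ω_c² = 82/27
Coupling ω_c² = ω_c¹ ⇒ overall = 7/18 × 82/27 = 287/243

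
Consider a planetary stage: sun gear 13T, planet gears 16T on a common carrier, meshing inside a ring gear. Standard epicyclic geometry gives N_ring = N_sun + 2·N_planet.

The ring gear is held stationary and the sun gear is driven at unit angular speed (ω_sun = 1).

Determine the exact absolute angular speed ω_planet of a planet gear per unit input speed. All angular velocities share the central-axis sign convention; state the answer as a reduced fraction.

N_ring = 13 + 2·16 = 45
13(ω_s−ω_c) = −45(ω_r−ω_c),  ω_r=0, ω_s=1
13(1−ω_c) = −45(0−ω_c)  ⇒  58ω_c = 13  ⇒  ω_c = 13/58
sun–planet: 13·(1−13/58) = −16·(ω_p−ω_c)  ⇒  ω_p−ω_c = −(13/16)·(45/58) = -585/928
ω_p = 13/58 − 585/928 = -13/32

-13/32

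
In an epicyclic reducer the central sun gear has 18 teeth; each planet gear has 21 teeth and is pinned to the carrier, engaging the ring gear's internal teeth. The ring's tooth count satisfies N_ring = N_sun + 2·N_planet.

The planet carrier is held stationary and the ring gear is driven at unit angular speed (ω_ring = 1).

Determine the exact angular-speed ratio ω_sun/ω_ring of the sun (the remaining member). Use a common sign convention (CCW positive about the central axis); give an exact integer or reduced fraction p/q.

N_ring = 18 + 2·21 = 60
18(ω_s−ω_c) = −60(ω_r−ω_c),  ω_c=0, ω_r=1
ω_s = 0 − (60/18)(1−0) = -10/3
ω_s/ω_r = -10/3

-10/3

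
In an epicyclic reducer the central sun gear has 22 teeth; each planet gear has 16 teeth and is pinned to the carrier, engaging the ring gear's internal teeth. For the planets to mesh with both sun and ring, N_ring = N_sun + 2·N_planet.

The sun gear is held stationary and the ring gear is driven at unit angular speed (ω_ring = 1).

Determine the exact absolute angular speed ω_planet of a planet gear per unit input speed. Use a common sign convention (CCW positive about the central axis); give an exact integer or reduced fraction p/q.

27/16

N_ring = 22 + 2·16 = 54
22(ω_s−ω_c) = −54(ω_r−ω_c),  ω_s=0, ω_r=1
22(0−ω_c) = −54(1−ω_c)  ⇒  76ω_c = 54  ⇒  ω_c = 27/38
sun–planet: 22·(0−27/38) = −16·(ω_p−ω_c)  ⇒  ω_p−ω_c = −(22/16)·(-27/38) = 297/304
ω_p = 27/38 + 297/304 = 27/16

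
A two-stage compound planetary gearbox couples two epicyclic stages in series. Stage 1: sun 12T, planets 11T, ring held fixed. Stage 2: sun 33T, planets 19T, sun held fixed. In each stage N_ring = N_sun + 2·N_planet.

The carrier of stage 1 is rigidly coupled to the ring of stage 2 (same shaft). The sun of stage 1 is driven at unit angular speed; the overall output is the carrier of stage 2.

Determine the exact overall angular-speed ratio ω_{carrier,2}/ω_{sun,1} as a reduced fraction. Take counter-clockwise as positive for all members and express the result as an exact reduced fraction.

Stage 1: N_ring = 12 + 2·11 = 34
Stage 1: 12(ω_s−ω_c) = −34(ω_r−ω_c),  ω_r=0, ω_s=1
Stage 1: 12(1−ω_c) = −34(0−ω_c)  ⇒  46ω_c = 12  ⇒  ω_c = 6/23
  ⇒ ω_c¹/ω_s¹ = 6/23
Stage 2: N_ring = 33 + 2·19 = 71
Stage 2: 33(ω_s−ω_c) = −71(ω_r−ω_c),  ω_s=0, ω_r=1
Stage 2: 33(0−ω_c) = −71(1−ω_c)  ⇒  104ω_c = 71  ⇒  ω_c = 71/104
  ⇒ ω_c²/ω_r² = 71/104
Coupling ω_r² = ω_c¹ ⇒ overall = 6/23 × 71/104 = 213/1196

213/1196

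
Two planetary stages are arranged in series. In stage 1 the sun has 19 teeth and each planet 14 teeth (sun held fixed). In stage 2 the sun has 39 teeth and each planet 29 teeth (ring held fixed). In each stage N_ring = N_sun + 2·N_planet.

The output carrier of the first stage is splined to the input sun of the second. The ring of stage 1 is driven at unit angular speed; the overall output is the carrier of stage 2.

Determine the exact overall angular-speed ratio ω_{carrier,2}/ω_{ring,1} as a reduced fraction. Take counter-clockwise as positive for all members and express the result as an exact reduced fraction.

Stage 1: N_ring = 19 + 2·14 = 47
Stage 1: 19(ω_s−ω_c) = −47(ω_r−ω_c),  ω_s=0, ω_r=1
Stage 1: 19(0−ω_c) = −47(1−ω_c)  ⇒  66ω_c = 47  ⇒  ω_c = 47/66
  ⇒ ω_c¹/ω_r¹ = 47/66
Stage 2: N_ring = 39 + 2·29 = 97
Stage 2: 39(ω_s−ω_c) = −97(ω_r−ω_c),  ω_r=0, ω_s=1
Stage 2: 39(1−ω_c) = −97(0−ω_c)  ⇒  136ω_c = 39  ⇒  ω_c = 39/136
  ⇒ ω_c²/ω_s² = 39/136
Coupling ω_s² = ω_c¹ ⇒ overall = 47/66 × 39/136 = 611/2992

611/2992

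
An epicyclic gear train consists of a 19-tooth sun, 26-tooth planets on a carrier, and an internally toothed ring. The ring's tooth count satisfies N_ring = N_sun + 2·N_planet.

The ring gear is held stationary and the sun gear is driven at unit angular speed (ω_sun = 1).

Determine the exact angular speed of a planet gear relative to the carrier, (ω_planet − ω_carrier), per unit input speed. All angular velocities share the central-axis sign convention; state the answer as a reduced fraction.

-1349/2340

N_ring = 19 + 2·26 = 71
19(ω_s−ω_c) = −71(ω_r−ω_c),  ω_r=0, ω_s=1
19(1−ω_c) = −71(0−ω_c)  ⇒  90ω_c = 19  ⇒  ω_c = 19/90
sun–planet: 19·(1−19/90) = −26·(ω_p−ω_c)  ⇒  ω_p−ω_c = −(19/26)·(71/90) = -1349/2340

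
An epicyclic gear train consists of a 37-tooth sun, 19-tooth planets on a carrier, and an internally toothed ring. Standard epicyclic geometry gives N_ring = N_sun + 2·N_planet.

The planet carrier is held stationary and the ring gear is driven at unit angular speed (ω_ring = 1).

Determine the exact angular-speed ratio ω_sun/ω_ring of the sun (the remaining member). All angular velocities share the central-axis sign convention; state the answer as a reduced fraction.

N_ring = 37 + 2·19 = 75
37(ω_s−ω_c) = −75(ω_r−ω_c),  ω_c=0, ω_r=1
ω_s = 0 − (75/37)(1−0) = -75/37
ω_s/ω_r = -75/37

-75/37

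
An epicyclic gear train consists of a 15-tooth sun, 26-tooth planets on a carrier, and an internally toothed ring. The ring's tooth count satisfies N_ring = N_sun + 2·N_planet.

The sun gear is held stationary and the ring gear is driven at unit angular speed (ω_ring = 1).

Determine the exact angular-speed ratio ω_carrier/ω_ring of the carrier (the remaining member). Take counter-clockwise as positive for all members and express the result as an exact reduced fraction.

N_ring = 15 + 2·26 = 67
15(ω_s−ω_c) = −67(ω_r−ω_c),  ω_s=0, ω_r=1
15(0−ω_c) = −67(1−ω_c)  ⇒  82ω_c = 67  ⇒  ω_c = 67/82
ω_c/ω_r = 67/82

67/82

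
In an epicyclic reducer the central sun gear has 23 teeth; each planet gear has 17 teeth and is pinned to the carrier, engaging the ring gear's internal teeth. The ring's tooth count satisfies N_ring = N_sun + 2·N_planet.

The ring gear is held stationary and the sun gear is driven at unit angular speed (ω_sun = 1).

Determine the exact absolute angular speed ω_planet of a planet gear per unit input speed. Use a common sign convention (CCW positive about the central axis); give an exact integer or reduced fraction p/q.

N_ring = 23 + 2·17 = 57
23(ω_s−ω_c) = −57(ω_r−ω_c),  ω_r=0, ω_s=1
23(1−ω_c) = −57(0−ω_c)  ⇒  80ω_c = 23  ⇒  ω_c = 23/80
sun–planet: 23·(1−23/80) = −17·(ω_p−ω_c)  ⇒  ω_p−ω_c = −(23/17)·(57/80) = -1311/1360
ω_p = 23/80 − 1311/1360 = -23/34

-23/34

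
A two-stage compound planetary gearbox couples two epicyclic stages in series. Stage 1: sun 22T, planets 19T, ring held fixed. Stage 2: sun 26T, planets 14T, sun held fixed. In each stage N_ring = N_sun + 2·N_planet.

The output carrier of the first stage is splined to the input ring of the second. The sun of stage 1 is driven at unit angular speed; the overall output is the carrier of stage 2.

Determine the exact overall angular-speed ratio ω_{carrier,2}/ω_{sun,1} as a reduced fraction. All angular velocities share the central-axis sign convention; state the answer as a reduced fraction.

Stage 1: N_ring = 22 + 2·19 = 60
Stage 1: 22(ω_s−ω_c) = −60(ω_r−ω_c),  ω_r=0, ω_s=1
Stage 1: 22(1−ω_c) = −60(0−ω_c)  ⇒  82ω_c = 22  ⇒  ω_c = 11/41
  ⇒ ω_c¹/ω_s¹ = 11/41
Stage 2: N_ring = 26 + 2·14 = 54
Stage 2: 26(ω_s−ω_c) = −54(ω_r−ω_c),  ω_s=0, ω_r=1
Stage 2: 26(0−ω_c) = −54(1−ω_c)  ⇒  80ω_c = 54  ⇒  ω_c = 27/40
  ⇒ ω_c²/ω_r² = 27/40
Coupling ω_r² = ω_c¹ ⇒ overall = 11/41 × 27/40 = 297/1640

297/1640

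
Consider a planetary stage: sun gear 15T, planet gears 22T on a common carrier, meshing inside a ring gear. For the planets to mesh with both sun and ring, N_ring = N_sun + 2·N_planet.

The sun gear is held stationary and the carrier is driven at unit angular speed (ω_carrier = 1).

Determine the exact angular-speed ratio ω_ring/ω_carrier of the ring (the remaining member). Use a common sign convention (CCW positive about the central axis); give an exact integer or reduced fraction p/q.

N_ring = 15 + 2·22 = 59
15(ω_s−ω_c) = −59(ω_r−ω_c),  ω_s=0, ω_c=1
ω_r = 1 − (15/59)(0−1) = 74/59
ω_r/ω_c = 74/59

74/59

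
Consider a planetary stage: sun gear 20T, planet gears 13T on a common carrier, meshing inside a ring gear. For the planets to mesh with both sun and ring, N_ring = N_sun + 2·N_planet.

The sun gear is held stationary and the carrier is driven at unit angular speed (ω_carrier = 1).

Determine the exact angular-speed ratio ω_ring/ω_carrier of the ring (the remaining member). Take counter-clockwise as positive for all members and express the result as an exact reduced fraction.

33/23

N_ring = 20 + 2·13 = 46
20(ω_s−ω_c) = −46(ω_r−ω_c),  ω_s=0, ω_c=1
ω_r = 1 − (20/46)(0−1) = 33/23
ω_r/ω_c = 33/23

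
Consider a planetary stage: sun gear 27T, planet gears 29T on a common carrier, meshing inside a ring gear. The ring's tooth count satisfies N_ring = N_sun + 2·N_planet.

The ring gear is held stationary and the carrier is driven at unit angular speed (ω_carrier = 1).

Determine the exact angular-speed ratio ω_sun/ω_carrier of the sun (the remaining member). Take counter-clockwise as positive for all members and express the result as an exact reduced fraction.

112/27

N_ring = 27 + 2·29 = 85
27(ω_s−ω_c) = −85(ω_r−ω_c),  ω_r=0, ω_c=1
ω_s = 1 − (85/27)(0−1) = 112/27
ω_s/ω_c = 112/27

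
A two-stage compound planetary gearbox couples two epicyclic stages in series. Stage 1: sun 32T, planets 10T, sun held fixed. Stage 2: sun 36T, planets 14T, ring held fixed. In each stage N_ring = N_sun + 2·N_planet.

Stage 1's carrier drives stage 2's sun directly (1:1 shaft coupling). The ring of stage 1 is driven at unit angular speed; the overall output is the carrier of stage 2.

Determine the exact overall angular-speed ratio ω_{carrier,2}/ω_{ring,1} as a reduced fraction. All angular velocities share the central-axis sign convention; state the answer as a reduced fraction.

Stage 1: N_ring = 32 + 2·10 = 52
Stage 1: 32(ω_s−ω_c) = −52(ω_r−ω_c),  ω_s=0, ω_r=1
Stage 1: 32(0−ω_c) = −52(1−ω_c)  ⇒  84ω_c = 52  ⇒  ω_c = 13/21
  ⇒ ω_c¹/ω_r¹ = 13/21
Stage 2: N_ring = 36 + 2·14 = 64
Stage 2: 36(ω_s−ω_c) = −64(ω_r−ω_c),  ω_r=0, ω_s=1
Stage 2: 36(1−ω_c) = −64(0−ω_c)  ⇒  100ω_c = 36  ⇒  ω_c = 9/25
  ⇒ ω_c²/ω_s² = 9/25
Coupling ω_s² = ω_c¹ ⇒ overall = 13/21 × 9/25 = 39/175

39/175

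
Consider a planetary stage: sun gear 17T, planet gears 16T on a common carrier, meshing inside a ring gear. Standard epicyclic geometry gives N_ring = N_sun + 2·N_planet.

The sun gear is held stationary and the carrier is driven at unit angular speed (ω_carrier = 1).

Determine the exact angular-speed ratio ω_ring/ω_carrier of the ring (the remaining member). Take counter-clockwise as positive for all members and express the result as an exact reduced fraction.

N_ring = 17 + 2·16 = 49
17(ω_s−ω_c) = −49(ω_r−ω_c),  ω_s=0, ω_c=1
ω_r = 1 − (17/49)(0−1) = 66/49
ω_r/ω_c = 66/49

66/49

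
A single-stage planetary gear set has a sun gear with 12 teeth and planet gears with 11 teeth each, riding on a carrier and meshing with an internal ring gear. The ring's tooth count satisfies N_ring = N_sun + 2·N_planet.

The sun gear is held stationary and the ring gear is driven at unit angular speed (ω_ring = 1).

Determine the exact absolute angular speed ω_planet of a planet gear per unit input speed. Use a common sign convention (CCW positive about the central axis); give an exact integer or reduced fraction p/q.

17/11

N_ring = 12 + 2·11 = 34
12(ω_s−ω_c) = −34(ω_r−ω_c),  ω_s=0, ω_r=1
12(0−ω_c) = −34(1−ω_c)  ⇒  46ω_c = 34  ⇒  ω_c = 17/23
sun–planet: 12·(0−17/23) = −11·(ω_p−ω_c)  ⇒  ω_p−ω_c = −(12/11)·(-17/23) = 204/253
ω_p = 17/23 + 204/253 = 17/11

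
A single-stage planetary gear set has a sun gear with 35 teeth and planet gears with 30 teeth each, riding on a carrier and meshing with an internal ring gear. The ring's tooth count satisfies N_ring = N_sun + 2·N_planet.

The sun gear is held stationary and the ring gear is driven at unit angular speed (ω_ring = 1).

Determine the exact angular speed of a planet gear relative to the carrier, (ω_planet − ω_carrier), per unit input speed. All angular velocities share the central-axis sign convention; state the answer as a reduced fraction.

N_ring = 35 + 2·30 = 95
35(ω_s−ω_c) = −95(ω_r−ω_c),  ω_s=0, ω_r=1
35(0−ω_c) = −95(1−ω_c)  ⇒  130ω_c = 95  ⇒  ω_c = 19/26
sun–planet: 35·(0−19/26) = −30·(ω_p−ω_c)  ⇒  ω_p−ω_c = −(35/30)·(-19/26) = 133/156

133/156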